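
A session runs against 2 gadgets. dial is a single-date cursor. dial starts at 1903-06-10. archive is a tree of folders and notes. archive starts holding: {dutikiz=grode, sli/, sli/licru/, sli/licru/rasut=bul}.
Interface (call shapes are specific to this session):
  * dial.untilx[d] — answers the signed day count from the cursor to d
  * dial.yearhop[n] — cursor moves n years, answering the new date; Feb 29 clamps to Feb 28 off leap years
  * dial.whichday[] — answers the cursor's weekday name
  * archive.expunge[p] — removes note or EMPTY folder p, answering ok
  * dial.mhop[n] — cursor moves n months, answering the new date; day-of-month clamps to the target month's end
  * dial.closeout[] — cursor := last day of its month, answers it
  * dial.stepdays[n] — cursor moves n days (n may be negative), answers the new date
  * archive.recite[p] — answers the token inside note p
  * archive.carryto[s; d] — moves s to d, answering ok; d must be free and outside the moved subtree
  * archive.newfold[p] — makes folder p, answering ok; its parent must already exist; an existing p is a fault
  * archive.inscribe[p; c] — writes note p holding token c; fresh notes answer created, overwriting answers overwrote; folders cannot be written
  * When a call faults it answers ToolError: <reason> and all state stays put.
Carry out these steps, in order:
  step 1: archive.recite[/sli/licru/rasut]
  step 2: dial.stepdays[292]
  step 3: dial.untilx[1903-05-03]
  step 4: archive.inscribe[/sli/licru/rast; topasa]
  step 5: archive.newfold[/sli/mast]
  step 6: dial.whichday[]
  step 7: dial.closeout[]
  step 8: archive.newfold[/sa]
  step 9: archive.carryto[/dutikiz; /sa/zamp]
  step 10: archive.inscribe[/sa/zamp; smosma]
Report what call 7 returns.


Answer: 1904-03-31

Derivation:
Now I run recite passing /sli/licru/rasut, which returns bul.
Invoking stepdays passing 292, which returns 1904-03-28.
Then untilx passing 1903-05-03, which returns -330.
Now I run inscribe passing /sli/licru/rast, topasa, → created.
I use newfold passing /sli/mast, and see ok.
I use whichday(), — result: Monday.
I use closeout, and observe 1904-03-31.
Next I call newfold passing /sa, yielding ok.
Then carryto passing /dutikiz, /sa/zamp, giving ok.
Then inscribe passing /sa/zamp, smosma: overwrote.


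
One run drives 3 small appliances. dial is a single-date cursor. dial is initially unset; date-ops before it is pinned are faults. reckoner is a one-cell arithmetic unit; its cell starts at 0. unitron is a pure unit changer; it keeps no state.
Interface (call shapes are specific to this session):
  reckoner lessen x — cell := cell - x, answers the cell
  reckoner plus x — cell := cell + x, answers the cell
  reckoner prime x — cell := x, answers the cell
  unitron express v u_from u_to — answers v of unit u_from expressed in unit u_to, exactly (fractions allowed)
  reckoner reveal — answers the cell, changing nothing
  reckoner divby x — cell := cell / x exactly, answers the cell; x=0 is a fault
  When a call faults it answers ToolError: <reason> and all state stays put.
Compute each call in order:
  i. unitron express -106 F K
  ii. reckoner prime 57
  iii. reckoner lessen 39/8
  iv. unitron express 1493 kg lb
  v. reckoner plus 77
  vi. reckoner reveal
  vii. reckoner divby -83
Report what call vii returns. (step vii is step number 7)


Answer: -1033/664

Derivation:
~$ unitron express v='-106' u_from='F' u_to='K'
:: 11789/60
~$ reckoner prime x='57'
:: 57
~$ reckoner lessen x='39/8'
:: 417/8
~$ unitron express v='1493' u_from='kg' u_to='lb'
:: 149300000000/45359237
~$ reckoner plus x='77'
:: 1033/8
~$ reckoner reveal
:: 1033/8
~$ reckoner divby x='-83'
:: -1033/664


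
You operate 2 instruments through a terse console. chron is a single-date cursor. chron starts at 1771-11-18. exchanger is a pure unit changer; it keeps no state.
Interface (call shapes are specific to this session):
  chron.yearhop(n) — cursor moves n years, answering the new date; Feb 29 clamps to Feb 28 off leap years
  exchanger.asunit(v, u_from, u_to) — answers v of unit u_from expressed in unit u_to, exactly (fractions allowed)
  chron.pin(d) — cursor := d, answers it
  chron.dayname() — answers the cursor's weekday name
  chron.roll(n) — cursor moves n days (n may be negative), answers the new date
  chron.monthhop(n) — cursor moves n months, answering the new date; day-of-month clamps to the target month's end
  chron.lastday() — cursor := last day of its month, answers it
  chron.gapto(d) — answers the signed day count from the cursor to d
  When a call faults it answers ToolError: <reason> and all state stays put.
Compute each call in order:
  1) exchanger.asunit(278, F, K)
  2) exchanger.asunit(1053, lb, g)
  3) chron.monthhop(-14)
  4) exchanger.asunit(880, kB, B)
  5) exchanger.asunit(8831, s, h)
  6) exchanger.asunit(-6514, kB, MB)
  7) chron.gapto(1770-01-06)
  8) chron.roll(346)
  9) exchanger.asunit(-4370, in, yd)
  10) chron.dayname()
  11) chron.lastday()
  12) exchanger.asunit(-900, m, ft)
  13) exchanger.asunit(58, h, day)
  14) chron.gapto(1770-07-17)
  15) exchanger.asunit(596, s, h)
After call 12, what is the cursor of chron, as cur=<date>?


Answer: cur=1771-08-31

Derivation:
$ exchanger.asunit v='278' u_from='F' u_to='K'
[out] 24589/60
$ exchanger.asunit v='1053' u_from='lb' u_to='g'
[out] 47763276561/100000
$ chron.monthhop n='-14'
[out] 1770-09-18
$ exchanger.asunit v='880' u_from='kB' u_to='B'
[out] 880000
$ exchanger.asunit v='8831' u_from='s' u_to='h'
[out] 8831/3600
$ exchanger.asunit v='-6514' u_from='kB' u_to='MB'
[out] -3257/500
$ chron.gapto d='1770-01-06'
[out] -255
$ chron.roll n='346'
[out] 1771-08-30
$ exchanger.asunit v='-4370' u_from='in' u_to='yd'
[out] -2185/18
$ chron.dayname
[out] Friday
$ chron.lastday
[out] 1771-08-31
$ exchanger.asunit v='-900' u_from='m' u_to='ft'
[out] -375000/127
$ exchanger.asunit v='58' u_from='h' u_to='day'
[out] 29/12
$ chron.gapto d='1770-07-17'
[out] -410
$ exchanger.asunit v='596' u_from='s' u_to='h'
[out] 149/900


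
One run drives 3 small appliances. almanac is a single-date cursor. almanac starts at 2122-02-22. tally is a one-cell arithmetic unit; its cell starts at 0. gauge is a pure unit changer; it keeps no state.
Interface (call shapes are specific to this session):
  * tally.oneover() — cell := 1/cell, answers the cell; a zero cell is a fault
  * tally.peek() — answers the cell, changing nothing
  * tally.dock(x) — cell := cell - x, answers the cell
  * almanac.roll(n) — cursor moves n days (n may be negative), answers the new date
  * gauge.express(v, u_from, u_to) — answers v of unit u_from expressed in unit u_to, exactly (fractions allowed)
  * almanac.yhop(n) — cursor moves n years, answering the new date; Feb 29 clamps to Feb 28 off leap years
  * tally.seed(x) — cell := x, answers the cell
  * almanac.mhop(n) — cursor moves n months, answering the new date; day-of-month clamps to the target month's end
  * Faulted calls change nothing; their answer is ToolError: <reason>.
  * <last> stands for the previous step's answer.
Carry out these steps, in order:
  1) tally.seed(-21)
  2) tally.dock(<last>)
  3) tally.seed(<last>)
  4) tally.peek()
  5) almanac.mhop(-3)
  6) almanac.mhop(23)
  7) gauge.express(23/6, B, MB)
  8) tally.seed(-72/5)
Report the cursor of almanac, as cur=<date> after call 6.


Act: seed[x: -21]
Obs: -21
Act: dock[x: <last>]
Obs: 0
Act: seed[x: <last>]
Obs: 0
Act: peek[]
Obs: 0
Act: mhop[n: -3]
Obs: 2121-11-22
Act: mhop[n: 23]
Obs: 2123-10-22
Act: express[v: 23/6; u_from: B; u_to: MB]
Obs: 23/6000000
Act: seed[x: -72/5]
Obs: -72/5

Answer: cur=2123-10-22


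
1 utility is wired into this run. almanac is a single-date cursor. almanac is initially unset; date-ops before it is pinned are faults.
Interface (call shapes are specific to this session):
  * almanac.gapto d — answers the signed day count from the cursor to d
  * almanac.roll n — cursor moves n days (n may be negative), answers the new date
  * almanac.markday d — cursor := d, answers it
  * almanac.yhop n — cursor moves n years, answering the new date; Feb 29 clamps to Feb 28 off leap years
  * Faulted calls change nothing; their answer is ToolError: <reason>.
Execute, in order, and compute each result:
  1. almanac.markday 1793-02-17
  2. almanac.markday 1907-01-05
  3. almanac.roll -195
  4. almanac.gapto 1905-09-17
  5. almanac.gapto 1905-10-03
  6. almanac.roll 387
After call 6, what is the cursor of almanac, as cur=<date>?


>> almanac.markday(d=1793-02-17)
<< 1793-02-17
>> almanac.markday(d=1907-01-05)
<< 1907-01-05
>> almanac.roll(n=-195)
<< 1906-06-24
>> almanac.gapto(d=1905-09-17)
<< -280
>> almanac.gapto(d=1905-10-03)
<< -264
>> almanac.roll(n=387)
<< 1907-07-16

Answer: cur=1907-07-16


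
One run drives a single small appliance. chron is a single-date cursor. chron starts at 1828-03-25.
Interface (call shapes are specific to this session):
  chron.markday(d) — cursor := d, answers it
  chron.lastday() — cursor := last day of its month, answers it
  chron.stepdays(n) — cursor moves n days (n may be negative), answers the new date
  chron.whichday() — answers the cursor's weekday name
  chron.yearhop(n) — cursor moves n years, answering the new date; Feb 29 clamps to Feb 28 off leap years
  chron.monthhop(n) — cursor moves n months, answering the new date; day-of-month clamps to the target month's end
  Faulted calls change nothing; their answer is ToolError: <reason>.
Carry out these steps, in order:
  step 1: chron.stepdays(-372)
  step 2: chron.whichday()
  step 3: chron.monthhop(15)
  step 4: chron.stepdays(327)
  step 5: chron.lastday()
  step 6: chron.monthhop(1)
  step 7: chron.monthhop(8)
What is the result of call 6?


Do: chron.stepdays[n=-372]
See: 1827-03-19
Do: chron.whichday[]
See: Monday
Do: chron.monthhop[n=15]
See: 1828-06-19
Do: chron.stepdays[n=327]
See: 1829-05-12
Do: chron.lastday[]
See: 1829-05-31
Do: chron.monthhop[n=1]
See: 1829-06-30
Do: chron.monthhop[n=8]
See: 1830-02-28

Answer: 1829-06-30


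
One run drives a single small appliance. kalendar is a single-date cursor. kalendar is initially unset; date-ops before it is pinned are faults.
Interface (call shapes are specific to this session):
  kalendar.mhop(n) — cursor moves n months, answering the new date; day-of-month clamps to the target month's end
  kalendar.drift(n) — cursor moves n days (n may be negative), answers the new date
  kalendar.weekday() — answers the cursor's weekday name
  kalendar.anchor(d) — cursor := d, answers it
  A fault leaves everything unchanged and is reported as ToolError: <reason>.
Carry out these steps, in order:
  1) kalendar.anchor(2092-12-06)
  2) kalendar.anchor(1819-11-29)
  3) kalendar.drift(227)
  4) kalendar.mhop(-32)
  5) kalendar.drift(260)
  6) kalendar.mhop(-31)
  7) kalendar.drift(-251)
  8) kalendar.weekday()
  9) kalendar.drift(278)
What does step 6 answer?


-- anchor(d→2092-12-06) == 2092-12-06
-- anchor(d→1819-11-29) == 1819-11-29
-- drift(n→227) == 1820-07-13
-- mhop(n→-32) == 1817-11-13
-- drift(n→260) == 1818-07-31
-- mhop(n→-31) == 1815-12-31
-- drift(n→-251) == 1815-04-24
-- weekday() == Monday
-- drift(n→278) == 1816-01-27

Answer: 1815-12-31


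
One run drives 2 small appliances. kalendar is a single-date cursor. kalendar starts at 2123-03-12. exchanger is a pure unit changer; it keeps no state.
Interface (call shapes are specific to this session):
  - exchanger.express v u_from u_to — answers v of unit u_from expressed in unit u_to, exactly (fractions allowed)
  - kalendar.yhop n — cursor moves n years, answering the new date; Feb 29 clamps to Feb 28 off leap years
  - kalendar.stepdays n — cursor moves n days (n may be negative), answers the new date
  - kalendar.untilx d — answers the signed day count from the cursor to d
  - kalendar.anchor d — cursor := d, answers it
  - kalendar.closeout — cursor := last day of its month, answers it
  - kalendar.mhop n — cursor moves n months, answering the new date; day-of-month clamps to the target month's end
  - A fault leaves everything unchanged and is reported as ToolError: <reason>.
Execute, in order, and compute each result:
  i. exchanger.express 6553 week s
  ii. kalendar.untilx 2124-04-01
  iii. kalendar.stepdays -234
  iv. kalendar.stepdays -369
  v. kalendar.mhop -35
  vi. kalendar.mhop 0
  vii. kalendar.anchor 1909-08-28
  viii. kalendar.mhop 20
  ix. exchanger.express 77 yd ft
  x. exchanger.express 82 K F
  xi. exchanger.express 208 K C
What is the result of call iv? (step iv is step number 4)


Answer: 2121-07-17

Derivation:
> express 6553 week s
  3963254400
> untilx 2124-04-01
  386
> stepdays -234
  2122-07-21
> stepdays -369
  2121-07-17
> mhop -35
  2118-08-17
> mhop 0
  2118-08-17
> anchor 1909-08-28
  1909-08-28
> mhop 20
  1911-04-28
> express 77 yd ft
  231
> express 82 K F
  -31207/100
> express 208 K C
  -1303/20


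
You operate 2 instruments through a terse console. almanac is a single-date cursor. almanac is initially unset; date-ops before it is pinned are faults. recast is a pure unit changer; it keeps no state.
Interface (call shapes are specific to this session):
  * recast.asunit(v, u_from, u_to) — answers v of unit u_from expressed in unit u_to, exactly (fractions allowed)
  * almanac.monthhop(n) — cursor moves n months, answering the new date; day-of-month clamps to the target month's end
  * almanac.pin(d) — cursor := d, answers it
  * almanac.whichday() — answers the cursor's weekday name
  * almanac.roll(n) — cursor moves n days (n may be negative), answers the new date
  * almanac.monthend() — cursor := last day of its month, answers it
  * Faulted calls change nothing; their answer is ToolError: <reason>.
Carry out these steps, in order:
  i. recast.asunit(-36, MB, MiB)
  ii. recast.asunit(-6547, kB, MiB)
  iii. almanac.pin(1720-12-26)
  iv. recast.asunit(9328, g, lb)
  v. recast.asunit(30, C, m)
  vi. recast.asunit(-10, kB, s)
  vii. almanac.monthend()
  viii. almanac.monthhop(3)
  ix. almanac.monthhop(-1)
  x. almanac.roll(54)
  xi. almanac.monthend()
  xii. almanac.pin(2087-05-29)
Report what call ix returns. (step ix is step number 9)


==> recast.asunit(-36, MB, MiB)
<== -140625/4096
==> recast.asunit(-6547, kB, MiB)
<== -818375/131072
==> almanac.pin(1720-12-26)
<== 1720-12-26
==> recast.asunit(9328, g, lb)
<== 84800000/4123567
==> recast.asunit(30, C, m)
<== ToolError: incompatible units
==> recast.asunit(-10, kB, s)
<== ToolError: incompatible units
==> almanac.monthend()
<== 1720-12-31
==> almanac.monthhop(3)
<== 1721-03-31
==> almanac.monthhop(-1)
<== 1721-02-28
==> almanac.roll(54)
<== 1721-04-23
==> almanac.monthend()
<== 1721-04-30
==> almanac.pin(2087-05-29)
<== 2087-05-29

Answer: 1721-02-28


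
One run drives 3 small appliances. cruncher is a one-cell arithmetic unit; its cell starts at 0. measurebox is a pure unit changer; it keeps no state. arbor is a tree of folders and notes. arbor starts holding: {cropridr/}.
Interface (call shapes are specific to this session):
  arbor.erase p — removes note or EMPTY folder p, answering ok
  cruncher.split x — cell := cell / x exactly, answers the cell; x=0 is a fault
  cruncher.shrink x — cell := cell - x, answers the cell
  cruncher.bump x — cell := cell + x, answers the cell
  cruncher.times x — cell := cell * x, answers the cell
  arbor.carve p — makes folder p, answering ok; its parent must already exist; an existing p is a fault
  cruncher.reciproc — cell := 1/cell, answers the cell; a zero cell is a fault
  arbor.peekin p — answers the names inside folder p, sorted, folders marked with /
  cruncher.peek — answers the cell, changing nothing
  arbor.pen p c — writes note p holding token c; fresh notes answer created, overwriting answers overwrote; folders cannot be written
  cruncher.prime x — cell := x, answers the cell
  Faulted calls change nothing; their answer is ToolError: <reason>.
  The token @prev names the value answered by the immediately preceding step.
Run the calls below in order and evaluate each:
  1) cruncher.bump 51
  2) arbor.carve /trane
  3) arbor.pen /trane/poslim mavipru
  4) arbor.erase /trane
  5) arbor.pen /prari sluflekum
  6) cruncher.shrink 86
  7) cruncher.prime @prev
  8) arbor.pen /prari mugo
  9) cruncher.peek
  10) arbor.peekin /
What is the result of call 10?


Answer: [cropridr/, prari, trane/]

Derivation:
==> cruncher.bump(51)
<== 51
==> arbor.carve(/trane)
<== ok
==> arbor.pen(/trane/poslim, mavipru)
<== created
==> arbor.erase(/trane)
<== ToolError: not empty
==> arbor.pen(/prari, sluflekum)
<== created
==> cruncher.shrink(86)
<== -35
==> cruncher.prime(@prev)
<== -35
==> arbor.pen(/prari, mugo)
<== overwrote
==> cruncher.peek()
<== -35
==> arbor.peekin(/)
<== [cropridr/, prari, trane/]


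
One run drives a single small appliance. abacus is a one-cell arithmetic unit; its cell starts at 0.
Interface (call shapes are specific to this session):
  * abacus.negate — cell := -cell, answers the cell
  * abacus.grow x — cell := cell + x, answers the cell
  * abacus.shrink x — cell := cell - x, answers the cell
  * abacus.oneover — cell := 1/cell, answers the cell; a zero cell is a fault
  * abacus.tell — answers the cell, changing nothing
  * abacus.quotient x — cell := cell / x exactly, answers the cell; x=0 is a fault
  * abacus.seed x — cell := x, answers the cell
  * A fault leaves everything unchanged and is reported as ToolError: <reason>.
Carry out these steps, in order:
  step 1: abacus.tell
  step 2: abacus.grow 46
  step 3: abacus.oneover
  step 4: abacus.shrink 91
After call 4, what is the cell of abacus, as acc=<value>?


Next I call tell, and observe 0.
Invoking grow on x: 46, and get 46.
I invoke oneover, and get 1/46.
Then shrink on x: 91, and get -4185/46.

Answer: acc=-4185/46


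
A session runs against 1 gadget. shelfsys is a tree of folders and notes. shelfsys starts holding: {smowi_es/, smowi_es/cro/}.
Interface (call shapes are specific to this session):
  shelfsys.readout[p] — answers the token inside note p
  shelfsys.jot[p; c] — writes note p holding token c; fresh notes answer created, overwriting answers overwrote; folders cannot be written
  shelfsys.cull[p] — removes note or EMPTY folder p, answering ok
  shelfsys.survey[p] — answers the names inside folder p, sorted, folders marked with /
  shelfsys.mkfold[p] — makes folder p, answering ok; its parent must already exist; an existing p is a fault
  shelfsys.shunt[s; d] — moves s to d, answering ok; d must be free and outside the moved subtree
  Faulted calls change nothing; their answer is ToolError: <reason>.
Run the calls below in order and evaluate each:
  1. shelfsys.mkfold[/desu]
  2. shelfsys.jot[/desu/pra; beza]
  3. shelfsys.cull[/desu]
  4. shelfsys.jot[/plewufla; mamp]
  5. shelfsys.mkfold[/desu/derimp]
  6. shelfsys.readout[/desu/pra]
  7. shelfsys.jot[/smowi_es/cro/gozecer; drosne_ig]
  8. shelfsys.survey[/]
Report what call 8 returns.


Answer: [desu/, plewufla, smowi_es/]

Derivation:
→ mkfold(p=/desu)
← ok
→ jot(p=/desu/pra, c=beza)
← created
→ cull(p=/desu)
← ToolError: not empty
→ jot(p=/plewufla, c=mamp)
← created
→ mkfold(p=/desu/derimp)
← ok
→ readout(p=/desu/pra)
← beza
→ jot(p=/smowi_es/cro/gozecer, c=drosne_ig)
← created
→ survey(p=/)
← [desu/, plewufla, smowi_es/]


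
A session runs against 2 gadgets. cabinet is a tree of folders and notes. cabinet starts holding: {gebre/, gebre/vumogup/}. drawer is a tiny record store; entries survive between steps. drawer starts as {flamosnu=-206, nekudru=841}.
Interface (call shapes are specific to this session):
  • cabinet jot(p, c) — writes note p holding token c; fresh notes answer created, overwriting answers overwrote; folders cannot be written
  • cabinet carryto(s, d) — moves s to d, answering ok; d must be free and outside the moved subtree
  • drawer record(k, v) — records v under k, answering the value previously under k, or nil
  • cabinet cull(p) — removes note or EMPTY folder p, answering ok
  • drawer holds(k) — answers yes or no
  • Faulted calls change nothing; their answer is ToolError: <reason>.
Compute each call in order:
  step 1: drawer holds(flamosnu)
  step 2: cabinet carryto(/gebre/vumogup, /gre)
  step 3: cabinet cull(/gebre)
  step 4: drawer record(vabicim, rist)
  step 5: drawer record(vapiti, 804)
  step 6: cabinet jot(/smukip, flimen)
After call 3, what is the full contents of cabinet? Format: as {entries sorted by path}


Answer: {gre/}

Derivation:
;; drawer holds(k→flamosnu) : yes
;; cabinet carryto(s→/gebre/vumogup, d→/gre) : ok
;; cabinet cull(p→/gebre) : ok
;; drawer record(k→vabicim, v→rist) : nil
;; drawer record(k→vapiti, v→804) : nil
;; cabinet jot(p→/smukip, c→flimen) : created


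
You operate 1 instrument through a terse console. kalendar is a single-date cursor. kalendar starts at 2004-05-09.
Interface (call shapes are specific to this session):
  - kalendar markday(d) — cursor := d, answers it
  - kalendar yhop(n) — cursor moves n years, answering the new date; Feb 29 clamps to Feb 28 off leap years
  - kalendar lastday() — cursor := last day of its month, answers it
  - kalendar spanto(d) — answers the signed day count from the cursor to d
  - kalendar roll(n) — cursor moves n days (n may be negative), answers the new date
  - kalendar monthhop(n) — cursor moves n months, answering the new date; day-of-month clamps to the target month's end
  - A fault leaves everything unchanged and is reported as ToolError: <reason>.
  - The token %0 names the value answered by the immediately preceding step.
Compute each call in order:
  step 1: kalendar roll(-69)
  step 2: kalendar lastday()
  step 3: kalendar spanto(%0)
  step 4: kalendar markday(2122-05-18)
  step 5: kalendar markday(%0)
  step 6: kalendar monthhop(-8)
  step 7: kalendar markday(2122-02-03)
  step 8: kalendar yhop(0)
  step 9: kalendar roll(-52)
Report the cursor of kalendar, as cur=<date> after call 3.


// 1. kalendar roll(n=-69) == 2004-03-01
// 2. kalendar lastday() == 2004-03-31
// 3. kalendar spanto(d=%0) == 0
// 4. kalendar markday(d=2122-05-18) == 2122-05-18
// 5. kalendar markday(d=%0) == 2122-05-18
// 6. kalendar monthhop(n=-8) == 2121-09-18
// 7. kalendar markday(d=2122-02-03) == 2122-02-03
// 8. kalendar yhop(n=0) == 2122-02-03
// 9. kalendar roll(n=-52) == 2121-12-13

Answer: cur=2004-03-31


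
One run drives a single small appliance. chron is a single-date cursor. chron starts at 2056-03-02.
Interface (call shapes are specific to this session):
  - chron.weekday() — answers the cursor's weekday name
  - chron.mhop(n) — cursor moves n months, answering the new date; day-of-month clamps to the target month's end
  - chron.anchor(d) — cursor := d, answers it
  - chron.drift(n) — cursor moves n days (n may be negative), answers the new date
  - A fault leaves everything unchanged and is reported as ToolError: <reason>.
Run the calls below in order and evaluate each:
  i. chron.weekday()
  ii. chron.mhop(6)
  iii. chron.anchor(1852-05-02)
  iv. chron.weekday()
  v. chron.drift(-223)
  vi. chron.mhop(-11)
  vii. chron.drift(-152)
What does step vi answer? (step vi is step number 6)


Answer: 1850-10-22

Derivation:
~$ chron.weekday
  Thursday
~$ chron.mhop 6
  2056-09-02
~$ chron.anchor 1852-05-02
  1852-05-02
~$ chron.weekday
  Sunday
~$ chron.drift -223
  1851-09-22
~$ chron.mhop -11
  1850-10-22
~$ chron.drift -152
  1850-05-23


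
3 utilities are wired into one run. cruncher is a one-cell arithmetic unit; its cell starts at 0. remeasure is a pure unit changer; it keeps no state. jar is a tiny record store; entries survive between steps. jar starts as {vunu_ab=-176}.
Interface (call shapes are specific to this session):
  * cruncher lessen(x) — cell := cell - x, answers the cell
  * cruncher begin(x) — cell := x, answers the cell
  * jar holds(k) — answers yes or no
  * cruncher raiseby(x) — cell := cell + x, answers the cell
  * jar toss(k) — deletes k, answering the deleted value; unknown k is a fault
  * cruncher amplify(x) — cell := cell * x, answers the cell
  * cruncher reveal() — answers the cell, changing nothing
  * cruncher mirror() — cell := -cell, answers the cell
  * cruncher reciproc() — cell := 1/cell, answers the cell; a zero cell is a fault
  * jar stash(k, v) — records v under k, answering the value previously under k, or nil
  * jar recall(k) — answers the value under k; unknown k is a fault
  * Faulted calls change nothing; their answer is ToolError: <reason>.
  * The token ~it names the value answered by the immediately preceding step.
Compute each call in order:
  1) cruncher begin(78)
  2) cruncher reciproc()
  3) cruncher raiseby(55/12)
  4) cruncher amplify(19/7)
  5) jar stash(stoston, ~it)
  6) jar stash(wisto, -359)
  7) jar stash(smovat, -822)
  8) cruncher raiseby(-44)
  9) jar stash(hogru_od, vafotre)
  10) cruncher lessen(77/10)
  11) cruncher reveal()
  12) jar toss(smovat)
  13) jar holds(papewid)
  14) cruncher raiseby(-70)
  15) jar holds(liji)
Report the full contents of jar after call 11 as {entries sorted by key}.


Answer: {hogru_od=vafotre, smovat=-822, stoston=4541/364, vunu_ab=-176, wisto=-359}

Derivation:
;; 1. cruncher begin(x=78) : 78
;; 2. cruncher reciproc() : 1/78
;; 3. cruncher raiseby(x=55/12) : 239/52
;; 4. cruncher amplify(x=19/7) : 4541/364
;; 5. jar stash(k=stoston, v=~it) : nil
;; 6. jar stash(k=wisto, v=-359) : nil
;; 7. jar stash(k=smovat, v=-822) : nil
;; 8. cruncher raiseby(x=-44) : -11475/364
;; 9. jar stash(k=hogru_od, v=vafotre) : nil
;; 10. cruncher lessen(x=77/10) : -71389/1820
;; 11. cruncher reveal() : -71389/1820
;; 12. jar toss(k=smovat) : -822
;; 13. jar holds(k=papewid) : no
;; 14. cruncher raiseby(x=-70) : -198789/1820
;; 15. jar holds(k=liji) : no


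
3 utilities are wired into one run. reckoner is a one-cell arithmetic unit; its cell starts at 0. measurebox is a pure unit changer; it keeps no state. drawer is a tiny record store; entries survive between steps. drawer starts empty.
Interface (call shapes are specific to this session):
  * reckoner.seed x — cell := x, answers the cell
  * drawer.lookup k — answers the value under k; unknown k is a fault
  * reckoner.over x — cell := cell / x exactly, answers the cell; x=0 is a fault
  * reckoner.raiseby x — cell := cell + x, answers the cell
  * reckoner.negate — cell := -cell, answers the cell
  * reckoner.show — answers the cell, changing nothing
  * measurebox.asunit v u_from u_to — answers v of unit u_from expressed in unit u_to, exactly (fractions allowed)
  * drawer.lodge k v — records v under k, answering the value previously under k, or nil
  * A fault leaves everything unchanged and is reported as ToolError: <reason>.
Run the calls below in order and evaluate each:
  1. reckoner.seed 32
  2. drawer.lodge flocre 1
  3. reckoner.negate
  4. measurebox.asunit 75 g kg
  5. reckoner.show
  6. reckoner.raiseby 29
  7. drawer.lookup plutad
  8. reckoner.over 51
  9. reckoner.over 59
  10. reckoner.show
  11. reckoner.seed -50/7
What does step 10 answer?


Answer: -1/1003

Derivation:
Invoking reckoner.seed on x=32, which returns 32.
Invoking drawer.lodge on k=flocre, v=1, and see nil.
I call reckoner.negate: -32.
Invoking measurebox.asunit on v=75, u_from=g, u_to=kg, and see 3/40.
I invoke reckoner.show, → -32.
Calling reckoner.raiseby on x=29, — result: -3.
I use drawer.lookup on k=plutad, and get ToolError: no such key plutad.
Then reckoner.over on x=51, — result: -1/17.
I run reckoner.over on x=59: -1/1003.
I use reckoner.show(), → -1/1003.
I call reckoner.seed on x=-50/7, and observe -50/7.


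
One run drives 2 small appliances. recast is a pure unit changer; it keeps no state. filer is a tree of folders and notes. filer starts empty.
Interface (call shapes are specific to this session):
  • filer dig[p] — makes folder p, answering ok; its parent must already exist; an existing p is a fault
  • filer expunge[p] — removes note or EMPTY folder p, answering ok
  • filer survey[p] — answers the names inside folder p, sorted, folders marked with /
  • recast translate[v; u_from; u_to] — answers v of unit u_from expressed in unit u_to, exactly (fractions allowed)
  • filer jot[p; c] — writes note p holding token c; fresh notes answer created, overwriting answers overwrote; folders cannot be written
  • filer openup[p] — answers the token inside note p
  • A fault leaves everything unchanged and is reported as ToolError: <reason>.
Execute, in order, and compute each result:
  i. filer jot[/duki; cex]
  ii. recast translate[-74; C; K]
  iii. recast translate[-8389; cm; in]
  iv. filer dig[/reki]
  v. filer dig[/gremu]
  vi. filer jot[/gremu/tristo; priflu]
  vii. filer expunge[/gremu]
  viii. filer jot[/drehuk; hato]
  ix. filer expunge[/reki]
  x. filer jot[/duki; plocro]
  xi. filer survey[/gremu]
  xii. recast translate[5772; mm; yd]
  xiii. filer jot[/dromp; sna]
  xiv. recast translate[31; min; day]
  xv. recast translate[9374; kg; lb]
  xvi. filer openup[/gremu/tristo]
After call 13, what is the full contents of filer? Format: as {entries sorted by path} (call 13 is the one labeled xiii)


Answer: {drehuk=hato, dromp=sna, duki=plocro, gremu/, gremu/tristo=priflu}

Derivation:
CALL filer jot[p='/duki'; c='cex']
RET  created
CALL recast translate[v='-74'; u_from='C'; u_to='K']
RET  3983/20
CALL recast translate[v='-8389'; u_from='cm'; u_to='in']
RET  -419450/127
CALL filer dig[p='/reki']
RET  ok
CALL filer dig[p='/gremu']
RET  ok
CALL filer jot[p='/gremu/tristo'; c='priflu']
RET  created
CALL filer expunge[p='/gremu']
RET  ToolError: not empty
CALL filer jot[p='/drehuk'; c='hato']
RET  created
CALL filer expunge[p='/reki']
RET  ok
CALL filer jot[p='/duki'; c='plocro']
RET  overwrote
CALL filer survey[p='/gremu']
RET  [tristo]
CALL recast translate[v='5772'; u_from='mm'; u_to='yd']
RET  2405/381
CALL filer jot[p='/dromp'; c='sna']
RET  created
CALL recast translate[v='31'; u_from='min'; u_to='day']
RET  31/1440
CALL recast translate[v='9374'; u_from='kg'; u_to='lb']
RET  937400000000/45359237
CALL filer openup[p='/gremu/tristo']
RET  priflu


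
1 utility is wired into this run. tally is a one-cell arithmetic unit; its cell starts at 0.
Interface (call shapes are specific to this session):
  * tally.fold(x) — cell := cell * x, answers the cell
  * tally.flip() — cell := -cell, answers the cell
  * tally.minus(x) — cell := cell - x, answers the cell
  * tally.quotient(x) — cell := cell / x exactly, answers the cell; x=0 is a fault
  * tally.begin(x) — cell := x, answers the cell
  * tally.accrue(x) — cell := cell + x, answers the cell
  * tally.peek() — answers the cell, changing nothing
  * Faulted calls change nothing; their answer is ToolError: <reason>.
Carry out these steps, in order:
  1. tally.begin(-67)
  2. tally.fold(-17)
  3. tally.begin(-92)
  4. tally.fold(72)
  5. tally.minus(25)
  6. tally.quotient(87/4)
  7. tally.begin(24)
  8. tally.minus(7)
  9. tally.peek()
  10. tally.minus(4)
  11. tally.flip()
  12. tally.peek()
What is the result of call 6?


! 1. tally.begin(x→-67) == -67
! 2. tally.fold(x→-17) == 1139
! 3. tally.begin(x→-92) == -92
! 4. tally.fold(x→72) == -6624
! 5. tally.minus(x→25) == -6649
! 6. tally.quotient(x→87/4) == -26596/87
! 7. tally.begin(x→24) == 24
! 8. tally.minus(x→7) == 17
! 9. tally.peek() == 17
! 10. tally.minus(x→4) == 13
! 11. tally.flip() == -13
! 12. tally.peek() == -13

Answer: -26596/87


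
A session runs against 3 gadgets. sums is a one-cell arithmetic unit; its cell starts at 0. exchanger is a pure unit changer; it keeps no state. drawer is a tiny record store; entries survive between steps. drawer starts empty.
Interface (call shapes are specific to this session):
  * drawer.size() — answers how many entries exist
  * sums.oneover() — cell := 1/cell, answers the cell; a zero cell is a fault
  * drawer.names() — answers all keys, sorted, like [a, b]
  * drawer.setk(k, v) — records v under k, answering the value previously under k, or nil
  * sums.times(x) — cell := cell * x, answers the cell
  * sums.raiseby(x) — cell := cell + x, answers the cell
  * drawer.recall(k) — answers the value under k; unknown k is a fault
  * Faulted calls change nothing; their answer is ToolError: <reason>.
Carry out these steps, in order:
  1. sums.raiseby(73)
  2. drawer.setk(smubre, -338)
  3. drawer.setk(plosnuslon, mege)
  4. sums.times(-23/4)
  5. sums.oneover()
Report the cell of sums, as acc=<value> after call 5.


Answer: acc=-4/1679

Derivation:
>>> raiseby x='73'
= 73
>>> setk k='smubre' v='-338'
= nil
>>> setk k='plosnuslon' v='mege'
= nil
>>> times x='-23/4'
= -1679/4
>>> oneover
= -4/1679


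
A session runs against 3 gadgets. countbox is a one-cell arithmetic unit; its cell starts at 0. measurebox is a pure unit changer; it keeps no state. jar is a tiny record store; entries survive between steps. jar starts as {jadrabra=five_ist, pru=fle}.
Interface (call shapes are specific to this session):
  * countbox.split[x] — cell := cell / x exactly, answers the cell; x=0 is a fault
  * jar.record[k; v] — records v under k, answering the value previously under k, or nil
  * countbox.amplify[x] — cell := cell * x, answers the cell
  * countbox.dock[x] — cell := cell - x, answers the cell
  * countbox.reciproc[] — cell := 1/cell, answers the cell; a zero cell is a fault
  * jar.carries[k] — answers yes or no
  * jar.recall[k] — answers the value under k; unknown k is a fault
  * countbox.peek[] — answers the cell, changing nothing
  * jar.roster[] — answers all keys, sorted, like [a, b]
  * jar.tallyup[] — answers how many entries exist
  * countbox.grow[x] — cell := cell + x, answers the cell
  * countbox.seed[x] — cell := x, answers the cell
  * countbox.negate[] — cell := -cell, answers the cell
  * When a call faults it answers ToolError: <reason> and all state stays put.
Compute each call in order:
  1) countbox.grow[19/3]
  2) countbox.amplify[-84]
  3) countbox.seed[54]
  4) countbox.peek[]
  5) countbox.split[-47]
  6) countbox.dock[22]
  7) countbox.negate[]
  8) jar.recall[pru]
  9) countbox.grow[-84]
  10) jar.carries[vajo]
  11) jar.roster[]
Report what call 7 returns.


Answer: 1088/47

Derivation:
==> grow(x='19/3')
<== 19/3
==> amplify(x='-84')
<== -532
==> seed(x='54')
<== 54
==> peek()
<== 54
==> split(x='-47')
<== -54/47
==> dock(x='22')
<== -1088/47
==> negate()
<== 1088/47
==> recall(k='pru')
<== fle
==> grow(x='-84')
<== -2860/47
==> carries(k='vajo')
<== no
==> roster()
<== [jadrabra, pru]


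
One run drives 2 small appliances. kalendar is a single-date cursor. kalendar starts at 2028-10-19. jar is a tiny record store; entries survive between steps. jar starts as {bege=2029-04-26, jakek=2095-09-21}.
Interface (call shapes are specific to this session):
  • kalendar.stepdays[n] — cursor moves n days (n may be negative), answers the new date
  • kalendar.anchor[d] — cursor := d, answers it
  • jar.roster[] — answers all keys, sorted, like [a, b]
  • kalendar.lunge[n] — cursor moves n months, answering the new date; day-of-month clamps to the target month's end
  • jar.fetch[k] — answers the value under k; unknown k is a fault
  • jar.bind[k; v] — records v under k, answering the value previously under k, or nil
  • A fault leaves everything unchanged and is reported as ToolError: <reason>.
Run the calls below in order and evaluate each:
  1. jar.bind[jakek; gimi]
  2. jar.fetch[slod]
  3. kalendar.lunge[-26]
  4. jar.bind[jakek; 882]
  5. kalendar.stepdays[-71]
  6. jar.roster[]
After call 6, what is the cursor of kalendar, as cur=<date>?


Answer: cur=2026-06-09

Derivation:
-- jar.bind(k='jakek', v='gimi') : 2095-09-21
-- jar.fetch(k='slod') : ToolError: no such key slod
-- kalendar.lunge(n='-26') : 2026-08-19
-- jar.bind(k='jakek', v='882') : gimi
-- kalendar.stepdays(n='-71') : 2026-06-09
-- jar.roster() : [bege, jakek]


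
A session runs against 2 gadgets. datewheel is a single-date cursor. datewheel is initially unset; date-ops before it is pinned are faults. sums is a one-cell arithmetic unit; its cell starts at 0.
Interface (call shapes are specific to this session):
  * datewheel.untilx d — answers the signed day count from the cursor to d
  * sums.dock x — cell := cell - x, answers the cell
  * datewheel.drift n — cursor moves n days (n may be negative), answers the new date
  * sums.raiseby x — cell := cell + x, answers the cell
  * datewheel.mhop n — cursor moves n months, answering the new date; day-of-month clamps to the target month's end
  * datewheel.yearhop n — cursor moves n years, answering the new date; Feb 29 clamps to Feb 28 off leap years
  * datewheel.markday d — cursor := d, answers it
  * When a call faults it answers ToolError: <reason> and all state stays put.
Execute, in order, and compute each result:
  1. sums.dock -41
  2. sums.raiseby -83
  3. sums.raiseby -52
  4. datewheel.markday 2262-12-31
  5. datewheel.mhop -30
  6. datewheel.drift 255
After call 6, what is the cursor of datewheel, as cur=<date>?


Next I call sums.dock on x='-41', which returns 41.
Next I call sums.raiseby on x='-83', and see -42.
Using sums.raiseby on x='-52', and observe -94.
I try datewheel.markday on d='2262-12-31', — result: 2262-12-31.
Now I run datewheel.mhop on n='-30', yielding 2260-06-30.
I call datewheel.drift on n='255', and see 2261-03-12.

Answer: cur=2261-03-12


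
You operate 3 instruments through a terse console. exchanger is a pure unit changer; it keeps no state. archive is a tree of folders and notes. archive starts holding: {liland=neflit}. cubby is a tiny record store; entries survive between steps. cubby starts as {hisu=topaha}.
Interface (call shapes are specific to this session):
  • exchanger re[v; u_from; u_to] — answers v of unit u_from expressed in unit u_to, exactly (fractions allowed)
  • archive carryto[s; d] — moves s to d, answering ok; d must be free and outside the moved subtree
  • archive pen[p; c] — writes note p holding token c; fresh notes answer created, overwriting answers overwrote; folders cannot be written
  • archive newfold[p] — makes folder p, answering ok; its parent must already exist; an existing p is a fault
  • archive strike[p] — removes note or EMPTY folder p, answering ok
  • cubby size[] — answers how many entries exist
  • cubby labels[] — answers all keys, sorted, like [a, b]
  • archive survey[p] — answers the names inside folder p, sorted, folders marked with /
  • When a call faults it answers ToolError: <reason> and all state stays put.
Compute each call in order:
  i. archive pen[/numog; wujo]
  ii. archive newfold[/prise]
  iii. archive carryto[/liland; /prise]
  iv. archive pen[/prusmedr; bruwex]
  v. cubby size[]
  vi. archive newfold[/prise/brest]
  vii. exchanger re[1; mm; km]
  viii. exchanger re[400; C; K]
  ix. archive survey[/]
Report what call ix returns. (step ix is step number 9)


I run archive pen on p=/numog, c=wujo, which returns created.
Calling archive newfold on p=/prise, which returns ok.
I call archive carryto on s=/liland, d=/prise, yielding ToolError: exists.
Then archive pen on p=/prusmedr, c=bruwex, — result: created.
Invoking cubby size(), and get 1.
Using archive newfold on p=/prise/brest, yielding ok.
Then exchanger re on v=1, u_from=mm, u_to=km: 1/1000000.
Invoking exchanger re on v=400, u_from=C, u_to=K, which returns 13463/20.
Calling archive survey on p=/, which returns [liland, numog, prise/, prusmedr].

Answer: [liland, numog, prise/, prusmedr]


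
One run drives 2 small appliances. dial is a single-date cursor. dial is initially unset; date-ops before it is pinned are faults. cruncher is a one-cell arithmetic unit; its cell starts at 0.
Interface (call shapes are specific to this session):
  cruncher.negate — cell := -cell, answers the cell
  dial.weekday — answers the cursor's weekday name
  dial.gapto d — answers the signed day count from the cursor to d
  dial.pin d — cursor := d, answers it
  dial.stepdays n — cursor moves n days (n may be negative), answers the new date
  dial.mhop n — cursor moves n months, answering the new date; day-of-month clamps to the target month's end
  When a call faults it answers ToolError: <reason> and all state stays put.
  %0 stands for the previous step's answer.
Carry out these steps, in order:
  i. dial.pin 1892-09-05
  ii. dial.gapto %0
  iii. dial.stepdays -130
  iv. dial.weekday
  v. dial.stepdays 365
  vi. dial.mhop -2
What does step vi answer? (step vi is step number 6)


Answer: 1893-02-28

Derivation:
>> dial.pin(d: 1892-09-05)
<< 1892-09-05
>> dial.gapto(d: %0)
<< 0
>> dial.stepdays(n: -130)
<< 1892-04-28
>> dial.weekday()
<< Thursday
>> dial.stepdays(n: 365)
<< 1893-04-28
>> dial.mhop(n: -2)
<< 1893-02-28
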